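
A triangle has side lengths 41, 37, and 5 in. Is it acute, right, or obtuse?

Compare the square of the longest side to the sum of squares of the other two: 5² + 37² = 1394 < 1681 = 41².

obtuse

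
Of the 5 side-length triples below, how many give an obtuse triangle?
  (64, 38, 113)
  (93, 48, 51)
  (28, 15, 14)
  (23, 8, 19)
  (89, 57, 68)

4

(64,38,113): 38+64 ≤ 113, not a triangle
(93,48,51): 48²+51² = 4905 < 8649 = 93² → obtuse
(28,15,14): 14²+15² = 421 < 784 = 28² → obtuse
(23,8,19): 8²+19² = 425 < 529 = 23² → obtuse
(89,57,68): 57²+68² = 7873 < 7921 = 89² → obtuse
4 of the 5 are obtuse.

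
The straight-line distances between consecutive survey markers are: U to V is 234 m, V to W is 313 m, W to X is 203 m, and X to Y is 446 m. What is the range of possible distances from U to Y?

0 ≤ UY ≤ 1196 m

The maximum is all hops collinear in one direction: 234 + 313 + 203 + 446 = 1196.
The longest hop is 446; the others sum to 750. Since 446 ≤ 750, the path can fold back on itself completely, so the minimum distance is 0.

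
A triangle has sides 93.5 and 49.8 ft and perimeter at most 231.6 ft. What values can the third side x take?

43.7 < x ≤ 88.3 ft

Triangle inequality alone gives 43.7 < x < 143.3.
The perimeter condition gives x ≤ 231.6 − 93.5 − 49.8 = 88.3.
Intersecting the two: 43.7 < x ≤ 88.3.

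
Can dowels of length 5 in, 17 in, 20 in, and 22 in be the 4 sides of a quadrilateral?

A quadrilateral exists iff every side is shorter than the sum of the others — equivalently, the longest side is less than the sum of the rest.
Longest side 22 < 42 (sum of the remaining 3), so yes.

Yes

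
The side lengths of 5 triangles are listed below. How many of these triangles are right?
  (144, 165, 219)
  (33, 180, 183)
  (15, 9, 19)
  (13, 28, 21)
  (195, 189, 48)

3

(144,165,219): 144²+165² = 47961 = 219² → right
(33,180,183): 33²+180² = 33489 = 183² → right
(15,9,19): 9²+15² = 306 < 361 = 19² → obtuse
(13,28,21): 13²+21² = 610 < 784 = 28² → obtuse
(195,189,48): 48²+189² = 38025 = 195² → right
3 of the 5 are right.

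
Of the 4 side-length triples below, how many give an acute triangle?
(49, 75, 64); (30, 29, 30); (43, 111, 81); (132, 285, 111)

(49,75,64): 49²+64² = 6497 > 5625 = 75² → acute
(30,29,30): 29²+30² = 1741 > 900 = 30² → acute
(43,111,81): 43²+81² = 8410 < 12321 = 111² → obtuse
(132,285,111): 111+132 ≤ 285, not a triangle
2 of the 4 are acute.

2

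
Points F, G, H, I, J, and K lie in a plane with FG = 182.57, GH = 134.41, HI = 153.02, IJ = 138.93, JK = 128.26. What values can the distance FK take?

0 ≤ FK ≤ 737.19

The maximum is all hops collinear in one direction: 182.57 + 134.41 + 153.02 + 138.93 + 128.26 = 737.19.
The longest hop is 182.57; the others sum to 554.62. Since 182.57 ≤ 554.62, the path can fold back on itself completely, so the minimum distance is 0.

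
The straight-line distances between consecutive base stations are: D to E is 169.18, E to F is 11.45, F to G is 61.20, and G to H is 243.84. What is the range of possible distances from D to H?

The maximum is all hops collinear in one direction: 169.18 + 11.45 + 61.20 + 243.84 = 485.67.
The longest hop is 243.84; the others sum to 241.83. Folding the others back against it leaves at least 243.84 − 241.83 = 2.01.

2.01 ≤ DH ≤ 485.67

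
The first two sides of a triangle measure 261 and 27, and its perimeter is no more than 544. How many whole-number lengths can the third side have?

22

Triangle inequality: 234 < x < 288. Perimeter ≤ 544 gives x ≤ 544 − 261 − 27 = 256.
So 234 < x ≤ 256; integers 235 through 256: 22 values.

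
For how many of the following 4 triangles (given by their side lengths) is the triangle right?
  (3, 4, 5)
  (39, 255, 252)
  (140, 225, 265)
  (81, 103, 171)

3

(3,4,5): 3²+4² = 25 = 5² → right
(39,255,252): 39²+252² = 65025 = 255² → right
(140,225,265): 140²+225² = 70225 = 265² → right
(81,103,171): 81²+103² = 17170 < 29241 = 171² → obtuse
3 of the 4 are right.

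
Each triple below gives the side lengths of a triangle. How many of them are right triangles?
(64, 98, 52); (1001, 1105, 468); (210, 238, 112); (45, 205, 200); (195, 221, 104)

4

(64,98,52): 52²+64² = 6800 < 9604 = 98² → obtuse
(1001,1105,468): 468²+1001² = 1221025 = 1105² → right
(210,238,112): 112²+210² = 56644 = 238² → right
(45,205,200): 45²+200² = 42025 = 205² → right
(195,221,104): 104²+195² = 48841 = 221² → right
4 of the 5 are right.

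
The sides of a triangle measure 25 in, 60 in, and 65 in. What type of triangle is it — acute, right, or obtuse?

Compare the square of the longest side to the sum of squares of the other two: 25² + 60² = 4225 = 65².

right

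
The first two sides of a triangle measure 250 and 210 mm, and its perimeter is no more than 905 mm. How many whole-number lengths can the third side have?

405

Triangle inequality: 40 < x < 460. Perimeter ≤ 905 gives x ≤ 905 − 250 − 210 = 445.
So 40 < x ≤ 445; integers 41 through 445: 405 values.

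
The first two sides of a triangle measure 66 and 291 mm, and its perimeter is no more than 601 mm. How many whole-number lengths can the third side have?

Triangle inequality: 225 < x < 357. Perimeter ≤ 601 gives x ≤ 601 − 66 − 291 = 244.
So 225 < x ≤ 244; integers 226 through 244: 19 values.

19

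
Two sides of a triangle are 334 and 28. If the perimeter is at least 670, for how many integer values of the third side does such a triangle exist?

54

Triangle inequality: 306 < x < 362. Perimeter ≥ 670 gives x ≥ 670 − 334 − 28 = 308.
So 308 ≤ x < 362; integers 308 through 361: 54 values.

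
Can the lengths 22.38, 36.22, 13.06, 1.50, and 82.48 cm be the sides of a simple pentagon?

For a pentagon, each side must be shorter than the sum of the others.
Here the longest side is 82.48, but the remaining 4 sides sum to only 73.16.

No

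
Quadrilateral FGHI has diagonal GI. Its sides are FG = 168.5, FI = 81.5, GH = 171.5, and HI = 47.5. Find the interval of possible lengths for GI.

From triangle FGI: |168.5 − 81.5| < GI < 168.5 + 81.5, i.e. 87.0 < GI < 250.0.
From triangle HGI: 124.0 < GI < 219.0.
Both must hold, so GI lies in the intersection.

124.0 < GI < 219.0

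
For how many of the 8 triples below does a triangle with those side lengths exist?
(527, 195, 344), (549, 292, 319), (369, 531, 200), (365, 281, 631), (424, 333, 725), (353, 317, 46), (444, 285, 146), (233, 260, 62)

(195,344,527): 195+344 > 527 → valid
(292,319,549): 292+319 > 549 → valid
(200,369,531): 200+369 > 531 → valid
(281,365,631): 281+365 > 631 → valid
(333,424,725): 333+424 > 725 → valid
(46,317,353): 46+317 > 353 → valid
(146,285,444): 146+285 ≤ 444 → not valid
(62,233,260): 62+233 > 260 → valid
7 of the 8 triples form a triangle.

7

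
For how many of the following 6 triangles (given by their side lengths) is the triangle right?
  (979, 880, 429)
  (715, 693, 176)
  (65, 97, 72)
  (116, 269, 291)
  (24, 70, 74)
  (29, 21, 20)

5

(979,880,429): 429²+880² = 958441 = 979² → right
(715,693,176): 176²+693² = 511225 = 715² → right
(65,97,72): 65²+72² = 9409 = 97² → right
(116,269,291): 116²+269² = 85817 > 84681 = 291² → acute
(24,70,74): 24²+70² = 5476 = 74² → right
(29,21,20): 20²+21² = 841 = 29² → right
5 of the 6 are right.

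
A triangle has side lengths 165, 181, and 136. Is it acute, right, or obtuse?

Compare the square of the longest side to the sum of squares of the other two: 136² + 165² = 45721 > 32761 = 181².

acute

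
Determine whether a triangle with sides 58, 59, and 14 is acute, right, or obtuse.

acute

Compare the square of the longest side to the sum of squares of the other two: 14² + 58² = 3560 > 3481 = 59².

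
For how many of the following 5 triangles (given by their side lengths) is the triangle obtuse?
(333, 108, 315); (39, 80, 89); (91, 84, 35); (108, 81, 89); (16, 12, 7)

(333,108,315): 108²+315² = 110889 = 333² → right
(39,80,89): 39²+80² = 7921 = 89² → right
(91,84,35): 35²+84² = 8281 = 91² → right
(108,81,89): 81²+89² = 14482 > 11664 = 108² → acute
(16,12,7): 7²+12² = 193 < 256 = 16² → obtuse
1 of the 5 is obtuse.

1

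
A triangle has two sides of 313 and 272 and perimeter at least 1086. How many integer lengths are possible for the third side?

Triangle inequality: 41 < x < 585. Perimeter ≥ 1086 gives x ≥ 1086 − 313 − 272 = 501.
So 501 ≤ x < 585; integers 501 through 584: 84 values.

84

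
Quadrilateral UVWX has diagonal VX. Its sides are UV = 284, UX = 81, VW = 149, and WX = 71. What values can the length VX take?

From triangle UVX: |284 − 81| < VX < 284 + 81, i.e. 203 < VX < 365.
From triangle WVX: 78 < VX < 220.
Both must hold, so VX lies in the intersection.

203 < VX < 220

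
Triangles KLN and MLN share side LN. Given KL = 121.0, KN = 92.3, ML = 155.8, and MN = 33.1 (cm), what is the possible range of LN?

From triangle KLN: |121.0 − 92.3| < LN < 121.0 + 92.3, i.e. 28.7 < LN < 213.3.
From triangle MLN: 122.7 < LN < 188.9.
Both must hold, so LN lies in the intersection.

122.7 < LN < 188.9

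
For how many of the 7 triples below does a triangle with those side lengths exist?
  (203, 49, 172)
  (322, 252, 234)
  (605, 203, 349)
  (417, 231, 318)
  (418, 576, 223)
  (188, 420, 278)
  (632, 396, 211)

(49,172,203): 49+172 > 203 → valid
(234,252,322): 234+252 > 322 → valid
(203,349,605): 203+349 ≤ 605 → not valid
(231,318,417): 231+318 > 417 → valid
(223,418,576): 223+418 > 576 → valid
(188,278,420): 188+278 > 420 → valid
(211,396,632): 211+396 ≤ 632 → not valid
5 of the 7 triples form a triangle.

5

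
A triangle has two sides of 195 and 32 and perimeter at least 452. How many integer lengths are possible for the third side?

2

Triangle inequality: 163 < x < 227. Perimeter ≥ 452 gives x ≥ 452 − 195 − 32 = 225.
So 225 ≤ x < 227; integers 225 through 226: 2 values.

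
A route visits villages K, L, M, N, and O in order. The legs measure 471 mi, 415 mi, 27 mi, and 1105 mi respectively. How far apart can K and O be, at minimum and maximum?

192 ≤ KO ≤ 2018 mi

The maximum is all hops collinear in one direction: 471 + 415 + 27 + 1105 = 2018.
The longest hop is 1105; the others sum to 913. Folding the others back against it leaves at least 1105 − 913 = 192.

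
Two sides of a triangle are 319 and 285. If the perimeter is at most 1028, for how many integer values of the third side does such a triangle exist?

Triangle inequality: 34 < x < 604. Perimeter ≤ 1028 gives x ≤ 1028 − 319 − 285 = 424.
So 34 < x ≤ 424; integers 35 through 424: 390 values.

390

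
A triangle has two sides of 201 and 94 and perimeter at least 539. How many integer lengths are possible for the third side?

51

Triangle inequality: 107 < x < 295. Perimeter ≥ 539 gives x ≥ 539 − 201 − 94 = 244.
So 244 ≤ x < 295; integers 244 through 294: 51 values.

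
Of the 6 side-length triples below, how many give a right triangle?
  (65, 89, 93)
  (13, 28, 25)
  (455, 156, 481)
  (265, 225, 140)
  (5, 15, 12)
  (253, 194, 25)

2

(65,89,93): 65²+89² = 12146 > 8649 = 93² → acute
(13,28,25): 13²+25² = 794 > 784 = 28² → acute
(455,156,481): 156²+455² = 231361 = 481² → right
(265,225,140): 140²+225² = 70225 = 265² → right
(5,15,12): 5²+12² = 169 < 225 = 15² → obtuse
(253,194,25): 25+194 ≤ 253, not a triangle
2 of the 6 are right.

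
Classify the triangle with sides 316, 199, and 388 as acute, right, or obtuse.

obtuse

Compare the square of the longest side to the sum of squares of the other two: 199² + 316² = 139457 < 150544 = 388².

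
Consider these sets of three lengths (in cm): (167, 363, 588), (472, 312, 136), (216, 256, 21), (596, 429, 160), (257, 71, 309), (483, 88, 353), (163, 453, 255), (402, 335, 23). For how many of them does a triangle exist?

1

(167,363,588): 167+363 ≤ 588 → not valid
(136,312,472): 136+312 ≤ 472 → not valid
(21,216,256): 21+216 ≤ 256 → not valid
(160,429,596): 160+429 ≤ 596 → not valid
(71,257,309): 71+257 > 309 → valid
(88,353,483): 88+353 ≤ 483 → not valid
(163,255,453): 163+255 ≤ 453 → not valid
(23,335,402): 23+335 ≤ 402 → not valid
1 of the 8 triples forms a triangle.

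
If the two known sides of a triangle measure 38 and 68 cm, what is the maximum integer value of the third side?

The third side must be strictly less than 38 + 68 = 106.
The largest integer below 106 is 105.

105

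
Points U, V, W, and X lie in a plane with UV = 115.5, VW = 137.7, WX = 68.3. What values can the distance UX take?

0 ≤ UX ≤ 321.5

The maximum is all hops collinear in one direction: 115.5 + 137.7 + 68.3 = 321.5.
The longest hop is 137.7; the others sum to 183.8. Since 137.7 ≤ 183.8, the path can fold back on itself completely, so the minimum distance is 0.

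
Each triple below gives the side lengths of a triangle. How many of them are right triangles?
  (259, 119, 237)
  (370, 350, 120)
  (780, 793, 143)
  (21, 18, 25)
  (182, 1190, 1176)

(259,119,237): 119²+237² = 70330 > 67081 = 259² → acute
(370,350,120): 120²+350² = 136900 = 370² → right
(780,793,143): 143²+780² = 628849 = 793² → right
(21,18,25): 18²+21² = 765 > 625 = 25² → acute
(182,1190,1176): 182²+1176² = 1416100 = 1190² → right
3 of the 5 are right.

3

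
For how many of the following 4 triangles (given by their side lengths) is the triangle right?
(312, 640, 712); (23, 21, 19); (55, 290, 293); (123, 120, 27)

(312,640,712): 312²+640² = 506944 = 712² → right
(23,21,19): 19²+21² = 802 > 529 = 23² → acute
(55,290,293): 55²+290² = 87125 > 85849 = 293² → acute
(123,120,27): 27²+120² = 15129 = 123² → right
2 of the 4 are right.

2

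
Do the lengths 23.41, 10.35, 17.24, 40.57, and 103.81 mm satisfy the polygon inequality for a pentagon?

No

For a pentagon, each side must be shorter than the sum of the others.
Here the longest side is 103.81, but the remaining 4 sides sum to only 91.57.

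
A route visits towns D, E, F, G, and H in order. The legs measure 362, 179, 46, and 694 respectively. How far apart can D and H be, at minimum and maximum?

The maximum is all hops collinear in one direction: 362 + 179 + 46 + 694 = 1281.
The longest hop is 694; the others sum to 587. Folding the others back against it leaves at least 694 − 587 = 107.

107 ≤ DH ≤ 1281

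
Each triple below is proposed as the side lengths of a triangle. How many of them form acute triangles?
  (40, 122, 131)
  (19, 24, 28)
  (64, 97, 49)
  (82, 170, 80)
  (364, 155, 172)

(40,122,131): 40²+122² = 16484 < 17161 = 131² → obtuse
(19,24,28): 19²+24² = 937 > 784 = 28² → acute
(64,97,49): 49²+64² = 6497 < 9409 = 97² → obtuse
(82,170,80): 80+82 ≤ 170, not a triangle
(364,155,172): 155+172 ≤ 364, not a triangle
1 of the 5 is acute.

1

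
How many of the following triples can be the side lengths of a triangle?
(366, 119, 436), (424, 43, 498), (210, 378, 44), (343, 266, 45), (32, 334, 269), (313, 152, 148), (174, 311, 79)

1

(119,366,436): 119+366 > 436 → valid
(43,424,498): 43+424 ≤ 498 → not valid
(44,210,378): 44+210 ≤ 378 → not valid
(45,266,343): 45+266 ≤ 343 → not valid
(32,269,334): 32+269 ≤ 334 → not valid
(148,152,313): 148+152 ≤ 313 → not valid
(79,174,311): 79+174 ≤ 311 → not valid
1 of the 7 triples forms a triangle.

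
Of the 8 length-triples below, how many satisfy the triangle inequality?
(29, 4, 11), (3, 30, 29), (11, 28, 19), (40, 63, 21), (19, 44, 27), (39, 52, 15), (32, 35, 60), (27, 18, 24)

(4,11,29): 4+11 ≤ 29 → not valid
(3,29,30): 3+29 > 30 → valid
(11,19,28): 11+19 > 28 → valid
(21,40,63): 21+40 ≤ 63 → not valid
(19,27,44): 19+27 > 44 → valid
(15,39,52): 15+39 > 52 → valid
(32,35,60): 32+35 > 60 → valid
(18,24,27): 18+24 > 27 → valid
6 of the 8 triples form a triangle.

6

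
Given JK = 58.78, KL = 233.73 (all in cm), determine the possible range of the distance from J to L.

174.95 ≤ JL ≤ 292.51 cm

By the triangle inequality, |58.78 − 233.73| ≤ JL ≤ 58.78 + 233.73.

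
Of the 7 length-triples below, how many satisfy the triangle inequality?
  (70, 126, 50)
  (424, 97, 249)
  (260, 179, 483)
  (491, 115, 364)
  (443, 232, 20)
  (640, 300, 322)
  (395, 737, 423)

(50,70,126): 50+70 ≤ 126 → not valid
(97,249,424): 97+249 ≤ 424 → not valid
(179,260,483): 179+260 ≤ 483 → not valid
(115,364,491): 115+364 ≤ 491 → not valid
(20,232,443): 20+232 ≤ 443 → not valid
(300,322,640): 300+322 ≤ 640 → not valid
(395,423,737): 395+423 > 737 → valid
1 of the 7 triples forms a triangle.

1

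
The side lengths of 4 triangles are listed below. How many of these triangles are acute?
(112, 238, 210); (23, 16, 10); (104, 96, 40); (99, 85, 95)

(112,238,210): 112²+210² = 56644 = 238² → right
(23,16,10): 10²+16² = 356 < 529 = 23² → obtuse
(104,96,40): 40²+96² = 10816 = 104² → right
(99,85,95): 85²+95² = 16250 > 9801 = 99² → acute
1 of the 4 is acute.

1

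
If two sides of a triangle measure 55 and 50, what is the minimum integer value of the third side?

6

The third side must be strictly greater than |55 − 50| = 5.
The smallest integer above 5 is 6.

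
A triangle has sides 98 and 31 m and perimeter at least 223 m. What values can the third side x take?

94 ≤ x < 129

Triangle inequality alone gives 67 < x < 129.
The perimeter condition gives x ≥ 223 − 98 − 31 = 94.
Intersecting the two: 94 ≤ x < 129.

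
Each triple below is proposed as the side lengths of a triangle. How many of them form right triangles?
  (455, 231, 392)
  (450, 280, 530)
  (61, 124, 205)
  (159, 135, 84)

3

(455,231,392): 231²+392² = 207025 = 455² → right
(450,280,530): 280²+450² = 280900 = 530² → right
(61,124,205): 61+124 ≤ 205, not a triangle
(159,135,84): 84²+135² = 25281 = 159² → right
3 of the 4 are right.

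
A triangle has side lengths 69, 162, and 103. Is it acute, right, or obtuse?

obtuse

Compare the square of the longest side to the sum of squares of the other two: 69² + 103² = 15370 < 26244 = 162².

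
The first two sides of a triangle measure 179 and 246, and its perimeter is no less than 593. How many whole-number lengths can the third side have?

Triangle inequality: 67 < x < 425. Perimeter ≥ 593 gives x ≥ 593 − 179 − 246 = 168.
So 168 ≤ x < 425; integers 168 through 424: 257 values.

257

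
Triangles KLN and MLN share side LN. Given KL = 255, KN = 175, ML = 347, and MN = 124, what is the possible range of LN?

223 < LN < 430

From triangle KLN: |255 − 175| < LN < 255 + 175, i.e. 80 < LN < 430.
From triangle MLN: 223 < LN < 471.
Both must hold, so LN lies in the intersection.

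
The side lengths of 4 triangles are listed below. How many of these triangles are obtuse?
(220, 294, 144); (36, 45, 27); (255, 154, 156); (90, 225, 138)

(220,294,144): 144²+220² = 69136 < 86436 = 294² → obtuse
(36,45,27): 27²+36² = 2025 = 45² → right
(255,154,156): 154²+156² = 48052 < 65025 = 255² → obtuse
(90,225,138): 90²+138² = 27144 < 50625 = 225² → obtuse
3 of the 4 are obtuse.

3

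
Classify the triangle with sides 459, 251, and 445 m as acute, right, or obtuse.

Compare the square of the longest side to the sum of squares of the other two: 251² + 445² = 261026 > 210681 = 459².

acute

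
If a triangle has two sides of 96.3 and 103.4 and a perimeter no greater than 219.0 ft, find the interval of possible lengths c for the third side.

7.1 < c ≤ 19.3 ft

Triangle inequality alone gives 7.1 < c < 199.7.
The perimeter condition gives c ≤ 219.0 − 96.3 − 103.4 = 19.3.
Intersecting the two: 7.1 < c ≤ 19.3.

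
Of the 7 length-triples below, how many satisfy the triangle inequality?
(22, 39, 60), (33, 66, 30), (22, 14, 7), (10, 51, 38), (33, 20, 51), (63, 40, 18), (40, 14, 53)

(22,39,60): 22+39 > 60 → valid
(30,33,66): 30+33 ≤ 66 → not valid
(7,14,22): 7+14 ≤ 22 → not valid
(10,38,51): 10+38 ≤ 51 → not valid
(20,33,51): 20+33 > 51 → valid
(18,40,63): 18+40 ≤ 63 → not valid
(14,40,53): 14+40 > 53 → valid
3 of the 7 triples form a triangle.

3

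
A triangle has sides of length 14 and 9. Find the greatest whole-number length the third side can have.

22

The third side must be strictly less than 14 + 9 = 23.
The largest integer below 23 is 22.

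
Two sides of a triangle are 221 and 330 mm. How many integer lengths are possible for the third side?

441

The third side lies in the open interval (109, 551).
Integers from 110 to 550 inclusive: 550 − 110 + 1 = 441.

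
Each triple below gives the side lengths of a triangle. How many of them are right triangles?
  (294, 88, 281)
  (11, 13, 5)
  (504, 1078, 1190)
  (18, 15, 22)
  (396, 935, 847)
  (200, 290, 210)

3

(294,88,281): 88²+281² = 86705 > 86436 = 294² → acute
(11,13,5): 5²+11² = 146 < 169 = 13² → obtuse
(504,1078,1190): 504²+1078² = 1416100 = 1190² → right
(18,15,22): 15²+18² = 549 > 484 = 22² → acute
(396,935,847): 396²+847² = 874225 = 935² → right
(200,290,210): 200²+210² = 84100 = 290² → right
3 of the 6 are right.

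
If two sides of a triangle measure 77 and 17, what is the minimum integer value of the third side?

The third side must be strictly greater than |77 − 17| = 60.
The smallest integer above 60 is 61.

61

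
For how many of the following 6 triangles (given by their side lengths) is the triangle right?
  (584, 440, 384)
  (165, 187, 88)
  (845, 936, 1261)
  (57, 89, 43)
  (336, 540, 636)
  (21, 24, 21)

(584,440,384): 384²+440² = 341056 = 584² → right
(165,187,88): 88²+165² = 34969 = 187² → right
(845,936,1261): 845²+936² = 1590121 = 1261² → right
(57,89,43): 43²+57² = 5098 < 7921 = 89² → obtuse
(336,540,636): 336²+540² = 404496 = 636² → right
(21,24,21): 21²+21² = 882 > 576 = 24² → acute
4 of the 6 are right.

4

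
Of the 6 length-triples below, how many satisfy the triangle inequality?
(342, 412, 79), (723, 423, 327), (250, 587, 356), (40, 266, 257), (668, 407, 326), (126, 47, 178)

(79,342,412): 79+342 > 412 → valid
(327,423,723): 327+423 > 723 → valid
(250,356,587): 250+356 > 587 → valid
(40,257,266): 40+257 > 266 → valid
(326,407,668): 326+407 > 668 → valid
(47,126,178): 47+126 ≤ 178 → not valid
5 of the 6 triples form a triangle.

5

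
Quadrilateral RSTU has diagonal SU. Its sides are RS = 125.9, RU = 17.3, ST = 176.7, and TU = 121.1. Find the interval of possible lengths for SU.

108.6 < SU < 143.2

From triangle RSU: |125.9 − 17.3| < SU < 125.9 + 17.3, i.e. 108.6 < SU < 143.2.
From triangle TSU: 55.6 < SU < 297.8.
Both must hold, so SU lies in the intersection.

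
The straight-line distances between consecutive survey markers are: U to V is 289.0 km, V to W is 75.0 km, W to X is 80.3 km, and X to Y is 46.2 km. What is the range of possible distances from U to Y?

87.5 ≤ UY ≤ 490.5 km

The maximum is all hops collinear in one direction: 289.0 + 75.0 + 80.3 + 46.2 = 490.5.
The longest hop is 289.0; the others sum to 201.5. Folding the others back against it leaves at least 289.0 − 201.5 = 87.5.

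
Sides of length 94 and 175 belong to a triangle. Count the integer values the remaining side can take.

187

The third side lies in the open interval (81, 269).
Integers from 82 to 268 inclusive: 268 − 82 + 1 = 187.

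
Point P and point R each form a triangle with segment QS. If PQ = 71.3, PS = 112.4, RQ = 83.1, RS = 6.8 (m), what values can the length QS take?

76.3 < QS < 89.9

From triangle PQS: |71.3 − 112.4| < QS < 71.3 + 112.4, i.e. 41.1 < QS < 183.7.
From triangle RQS: 76.3 < QS < 89.9.
Both must hold, so QS lies in the intersection.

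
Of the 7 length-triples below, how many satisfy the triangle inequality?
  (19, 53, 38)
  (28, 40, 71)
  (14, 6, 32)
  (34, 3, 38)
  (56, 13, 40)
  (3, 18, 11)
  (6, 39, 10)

(19,38,53): 19+38 > 53 → valid
(28,40,71): 28+40 ≤ 71 → not valid
(6,14,32): 6+14 ≤ 32 → not valid
(3,34,38): 3+34 ≤ 38 → not valid
(13,40,56): 13+40 ≤ 56 → not valid
(3,11,18): 3+11 ≤ 18 → not valid
(6,10,39): 6+10 ≤ 39 → not valid
1 of the 7 triples forms a triangle.

1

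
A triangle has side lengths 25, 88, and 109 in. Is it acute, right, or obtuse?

obtuse

Compare the square of the longest side to the sum of squares of the other two: 25² + 88² = 8369 < 11881 = 109².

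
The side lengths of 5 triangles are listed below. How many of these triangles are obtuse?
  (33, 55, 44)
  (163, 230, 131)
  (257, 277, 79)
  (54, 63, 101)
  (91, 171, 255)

4

(33,55,44): 33²+44² = 3025 = 55² → right
(163,230,131): 131²+163² = 43730 < 52900 = 230² → obtuse
(257,277,79): 79²+257² = 72290 < 76729 = 277² → obtuse
(54,63,101): 54²+63² = 6885 < 10201 = 101² → obtuse
(91,171,255): 91²+171² = 37522 < 65025 = 255² → obtuse
4 of the 5 are obtuse.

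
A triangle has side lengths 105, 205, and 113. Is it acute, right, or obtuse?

Compare the square of the longest side to the sum of squares of the other two: 105² + 113² = 23794 < 42025 = 205².

obtuse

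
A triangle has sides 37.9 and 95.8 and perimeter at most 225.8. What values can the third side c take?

57.9 < c ≤ 92.1

Triangle inequality alone gives 57.9 < c < 133.7.
The perimeter condition gives c ≤ 225.8 − 37.9 − 95.8 = 92.1.
Intersecting the two: 57.9 < c ≤ 92.1.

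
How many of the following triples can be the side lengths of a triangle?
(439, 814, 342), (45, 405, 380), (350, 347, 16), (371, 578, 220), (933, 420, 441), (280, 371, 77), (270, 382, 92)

(342,439,814): 342+439 ≤ 814 → not valid
(45,380,405): 45+380 > 405 → valid
(16,347,350): 16+347 > 350 → valid
(220,371,578): 220+371 > 578 → valid
(420,441,933): 420+441 ≤ 933 → not valid
(77,280,371): 77+280 ≤ 371 → not valid
(92,270,382): 92+270 ≤ 382 → not valid
3 of the 7 triples form a triangle.

3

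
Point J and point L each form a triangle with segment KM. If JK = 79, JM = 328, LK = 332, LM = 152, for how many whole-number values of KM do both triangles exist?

157

From triangle JKM: 249 < KM < 407.
From triangle LKM: 180 < KM < 484.
Intersection: 249 < KM < 407, so integers 250 through 406: 157 values.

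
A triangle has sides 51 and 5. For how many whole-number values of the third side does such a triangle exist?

The third side lies in the open interval (46, 56).
Integers from 47 to 55 inclusive: 55 − 47 + 1 = 9.

9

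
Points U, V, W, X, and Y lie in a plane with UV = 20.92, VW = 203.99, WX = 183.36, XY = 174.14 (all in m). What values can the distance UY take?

The maximum is all hops collinear in one direction: 20.92 + 203.99 + 183.36 + 174.14 = 582.41.
The longest hop is 203.99; the others sum to 378.42. Since 203.99 ≤ 378.42, the path can fold back on itself completely, so the minimum distance is 0.

0 ≤ UY ≤ 582.41 m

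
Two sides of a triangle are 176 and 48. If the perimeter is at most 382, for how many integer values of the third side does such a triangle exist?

Triangle inequality: 128 < x < 224. Perimeter ≤ 382 gives x ≤ 382 − 176 − 48 = 158.
So 128 < x ≤ 158; integers 129 through 158: 30 values.

30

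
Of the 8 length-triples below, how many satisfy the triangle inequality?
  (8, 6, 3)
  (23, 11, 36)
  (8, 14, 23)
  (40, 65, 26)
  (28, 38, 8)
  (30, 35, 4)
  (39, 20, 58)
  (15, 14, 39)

3

(3,6,8): 3+6 > 8 → valid
(11,23,36): 11+23 ≤ 36 → not valid
(8,14,23): 8+14 ≤ 23 → not valid
(26,40,65): 26+40 > 65 → valid
(8,28,38): 8+28 ≤ 38 → not valid
(4,30,35): 4+30 ≤ 35 → not valid
(20,39,58): 20+39 > 58 → valid
(14,15,39): 14+15 ≤ 39 → not valid
3 of the 8 triples form a triangle.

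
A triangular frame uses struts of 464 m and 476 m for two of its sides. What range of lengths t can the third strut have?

12 < t < 940

By the triangle inequality, t must be less than 464 + 476 = 940 and greater than |464 − 476| = 12.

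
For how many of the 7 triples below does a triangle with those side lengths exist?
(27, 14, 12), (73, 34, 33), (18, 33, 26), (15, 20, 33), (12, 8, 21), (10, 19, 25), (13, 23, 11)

4

(12,14,27): 12+14 ≤ 27 → not valid
(33,34,73): 33+34 ≤ 73 → not valid
(18,26,33): 18+26 > 33 → valid
(15,20,33): 15+20 > 33 → valid
(8,12,21): 8+12 ≤ 21 → not valid
(10,19,25): 10+19 > 25 → valid
(11,13,23): 11+13 > 23 → valid
4 of the 7 triples form a triangle.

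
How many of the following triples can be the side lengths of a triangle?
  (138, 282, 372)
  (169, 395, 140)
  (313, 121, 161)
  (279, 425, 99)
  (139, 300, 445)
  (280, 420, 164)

2

(138,282,372): 138+282 > 372 → valid
(140,169,395): 140+169 ≤ 395 → not valid
(121,161,313): 121+161 ≤ 313 → not valid
(99,279,425): 99+279 ≤ 425 → not valid
(139,300,445): 139+300 ≤ 445 → not valid
(164,280,420): 164+280 > 420 → valid
2 of the 6 triples form a triangle.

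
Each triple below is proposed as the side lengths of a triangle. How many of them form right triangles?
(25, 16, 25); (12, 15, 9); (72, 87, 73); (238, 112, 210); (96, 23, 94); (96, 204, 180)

3

(25,16,25): 16²+25² = 881 > 625 = 25² → acute
(12,15,9): 9²+12² = 225 = 15² → right
(72,87,73): 72²+73² = 10513 > 7569 = 87² → acute
(238,112,210): 112²+210² = 56644 = 238² → right
(96,23,94): 23²+94² = 9365 > 9216 = 96² → acute
(96,204,180): 96²+180² = 41616 = 204² → right
3 of the 6 are right.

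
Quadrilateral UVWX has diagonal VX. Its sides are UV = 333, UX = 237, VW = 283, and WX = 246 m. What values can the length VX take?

96 < VX < 529

From triangle UVX: |333 − 237| < VX < 333 + 237, i.e. 96 < VX < 570.
From triangle WVX: 37 < VX < 529.
Both must hold, so VX lies in the intersection.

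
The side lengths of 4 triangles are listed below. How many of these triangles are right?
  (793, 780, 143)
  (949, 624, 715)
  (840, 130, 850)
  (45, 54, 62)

(793,780,143): 143²+780² = 628849 = 793² → right
(949,624,715): 624²+715² = 900601 = 949² → right
(840,130,850): 130²+840² = 722500 = 850² → right
(45,54,62): 45²+54² = 4941 > 3844 = 62² → acute
3 of the 4 are right.

3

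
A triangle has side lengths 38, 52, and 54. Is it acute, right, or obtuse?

acute

Compare the square of the longest side to the sum of squares of the other two: 38² + 52² = 4148 > 2916 = 54².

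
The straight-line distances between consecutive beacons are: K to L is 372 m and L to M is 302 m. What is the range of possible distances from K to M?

By the triangle inequality, |372 − 302| ≤ KM ≤ 372 + 302.

70 ≤ KM ≤ 674 m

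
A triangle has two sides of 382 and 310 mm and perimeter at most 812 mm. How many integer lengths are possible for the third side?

48

Triangle inequality: 72 < x < 692. Perimeter ≤ 812 gives x ≤ 812 − 382 − 310 = 120.
So 72 < x ≤ 120; integers 73 through 120: 48 values.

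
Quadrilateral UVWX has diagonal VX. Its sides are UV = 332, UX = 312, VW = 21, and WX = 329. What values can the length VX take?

From triangle UVX: |332 − 312| < VX < 332 + 312, i.e. 20 < VX < 644.
From triangle WVX: 308 < VX < 350.
Both must hold, so VX lies in the intersection.

308 < VX < 350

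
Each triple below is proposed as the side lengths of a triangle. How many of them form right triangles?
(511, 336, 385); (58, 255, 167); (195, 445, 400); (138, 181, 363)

2

(511,336,385): 336²+385² = 261121 = 511² → right
(58,255,167): 58+167 ≤ 255, not a triangle
(195,445,400): 195²+400² = 198025 = 445² → right
(138,181,363): 138+181 ≤ 363, not a triangle
2 of the 4 are right.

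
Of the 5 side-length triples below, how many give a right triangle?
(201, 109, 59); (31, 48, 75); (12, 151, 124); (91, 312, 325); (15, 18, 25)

(201,109,59): 59+109 ≤ 201, not a triangle
(31,48,75): 31²+48² = 3265 < 5625 = 75² → obtuse
(12,151,124): 12+124 ≤ 151, not a triangle
(91,312,325): 91²+312² = 105625 = 325² → right
(15,18,25): 15²+18² = 549 < 625 = 25² → obtuse
1 of the 5 is right.

1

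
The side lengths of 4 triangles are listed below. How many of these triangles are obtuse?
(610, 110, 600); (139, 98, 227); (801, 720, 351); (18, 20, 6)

2

(610,110,600): 110²+600² = 372100 = 610² → right
(139,98,227): 98²+139² = 28925 < 51529 = 227² → obtuse
(801,720,351): 351²+720² = 641601 = 801² → right
(18,20,6): 6²+18² = 360 < 400 = 20² → obtuse
2 of the 4 are obtuse.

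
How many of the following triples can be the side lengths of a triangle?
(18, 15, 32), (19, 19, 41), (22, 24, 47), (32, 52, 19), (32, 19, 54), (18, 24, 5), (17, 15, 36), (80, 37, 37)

(15,18,32): 15+18 > 32 → valid
(19,19,41): 19+19 ≤ 41 → not valid
(22,24,47): 22+24 ≤ 47 → not valid
(19,32,52): 19+32 ≤ 52 → not valid
(19,32,54): 19+32 ≤ 54 → not valid
(5,18,24): 5+18 ≤ 24 → not valid
(15,17,36): 15+17 ≤ 36 → not valid
(37,37,80): 37+37 ≤ 80 → not valid
1 of the 8 triples forms a triangle.

1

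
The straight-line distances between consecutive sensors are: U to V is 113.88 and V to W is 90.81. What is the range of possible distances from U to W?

23.07 ≤ UW ≤ 204.69

By the triangle inequality, |113.88 − 90.81| ≤ UW ≤ 113.88 + 90.81.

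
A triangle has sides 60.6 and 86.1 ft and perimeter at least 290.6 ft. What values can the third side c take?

143.9 ≤ c < 146.7 ft

Triangle inequality alone gives 25.5 < c < 146.7.
The perimeter condition gives c ≥ 290.6 − 60.6 − 86.1 = 143.9.
Intersecting the two: 143.9 ≤ c < 146.7.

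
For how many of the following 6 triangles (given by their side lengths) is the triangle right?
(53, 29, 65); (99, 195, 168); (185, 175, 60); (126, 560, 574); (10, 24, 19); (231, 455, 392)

4

(53,29,65): 29²+53² = 3650 < 4225 = 65² → obtuse
(99,195,168): 99²+168² = 38025 = 195² → right
(185,175,60): 60²+175² = 34225 = 185² → right
(126,560,574): 126²+560² = 329476 = 574² → right
(10,24,19): 10²+19² = 461 < 576 = 24² → obtuse
(231,455,392): 231²+392² = 207025 = 455² → right
4 of the 6 are right.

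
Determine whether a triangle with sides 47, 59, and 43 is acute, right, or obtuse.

Compare the square of the longest side to the sum of squares of the other two: 43² + 47² = 4058 > 3481 = 59².

acute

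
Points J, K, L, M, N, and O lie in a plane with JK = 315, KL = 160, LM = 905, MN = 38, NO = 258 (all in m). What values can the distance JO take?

The maximum is all hops collinear in one direction: 315 + 160 + 905 + 38 + 258 = 1676.
The longest hop is 905; the others sum to 771. Folding the others back against it leaves at least 905 − 771 = 134.

134 ≤ JO ≤ 1676 m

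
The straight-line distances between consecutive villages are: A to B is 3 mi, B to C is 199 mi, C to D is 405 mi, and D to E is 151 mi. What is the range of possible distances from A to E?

52 ≤ AE ≤ 758 mi

The maximum is all hops collinear in one direction: 3 + 199 + 405 + 151 = 758.
The longest hop is 405; the others sum to 353. Folding the others back against it leaves at least 405 − 353 = 52.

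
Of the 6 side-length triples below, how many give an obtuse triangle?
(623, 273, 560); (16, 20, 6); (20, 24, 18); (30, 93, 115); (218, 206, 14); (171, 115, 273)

4

(623,273,560): 273²+560² = 388129 = 623² → right
(16,20,6): 6²+16² = 292 < 400 = 20² → obtuse
(20,24,18): 18²+20² = 724 > 576 = 24² → acute
(30,93,115): 30²+93² = 9549 < 13225 = 115² → obtuse
(218,206,14): 14²+206² = 42632 < 47524 = 218² → obtuse
(171,115,273): 115²+171² = 42466 < 74529 = 273² → obtuse
4 of the 6 are obtuse.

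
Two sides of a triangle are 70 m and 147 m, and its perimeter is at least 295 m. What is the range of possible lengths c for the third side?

78 ≤ c < 217

Triangle inequality alone gives 77 < c < 217.
The perimeter condition gives c ≥ 295 − 70 − 147 = 78.
Intersecting the two: 78 ≤ c < 217.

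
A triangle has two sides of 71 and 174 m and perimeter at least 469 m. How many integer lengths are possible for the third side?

Triangle inequality: 103 < x < 245. Perimeter ≥ 469 gives x ≥ 469 − 71 − 174 = 224.
So 224 ≤ x < 245; integers 224 through 244: 21 values.

21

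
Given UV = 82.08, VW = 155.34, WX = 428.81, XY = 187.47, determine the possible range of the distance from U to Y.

3.92 ≤ UY ≤ 853.70

The maximum is all hops collinear in one direction: 82.08 + 155.34 + 428.81 + 187.47 = 853.70.
The longest hop is 428.81; the others sum to 424.89. Folding the others back against it leaves at least 428.81 − 424.89 = 3.92.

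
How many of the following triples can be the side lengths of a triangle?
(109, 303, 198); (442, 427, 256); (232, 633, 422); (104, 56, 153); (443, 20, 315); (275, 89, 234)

5

(109,198,303): 109+198 > 303 → valid
(256,427,442): 256+427 > 442 → valid
(232,422,633): 232+422 > 633 → valid
(56,104,153): 56+104 > 153 → valid
(20,315,443): 20+315 ≤ 443 → not valid
(89,234,275): 89+234 > 275 → valid
5 of the 6 triples form a triangle.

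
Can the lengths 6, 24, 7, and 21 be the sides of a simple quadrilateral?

A quadrilateral exists iff every side is shorter than the sum of the others — equivalently, the longest side is less than the sum of the rest.
Longest side 24 < 34 (sum of the remaining 3), so yes.

Yes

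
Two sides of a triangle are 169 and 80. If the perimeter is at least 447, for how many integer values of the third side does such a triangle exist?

51

Triangle inequality: 89 < x < 249. Perimeter ≥ 447 gives x ≥ 447 − 169 − 80 = 198.
So 198 ≤ x < 249; integers 198 through 248: 51 values.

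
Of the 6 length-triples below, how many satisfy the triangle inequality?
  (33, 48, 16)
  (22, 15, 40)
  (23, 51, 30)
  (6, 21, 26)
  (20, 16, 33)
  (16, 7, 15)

(16,33,48): 16+33 > 48 → valid
(15,22,40): 15+22 ≤ 40 → not valid
(23,30,51): 23+30 > 51 → valid
(6,21,26): 6+21 > 26 → valid
(16,20,33): 16+20 > 33 → valid
(7,15,16): 7+15 > 16 → valid
5 of the 6 triples form a triangle.

5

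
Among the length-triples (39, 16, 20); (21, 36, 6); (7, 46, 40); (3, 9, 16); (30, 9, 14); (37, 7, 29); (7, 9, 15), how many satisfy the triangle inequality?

2

(16,20,39): 16+20 ≤ 39 → not valid
(6,21,36): 6+21 ≤ 36 → not valid
(7,40,46): 7+40 > 46 → valid
(3,9,16): 3+9 ≤ 16 → not valid
(9,14,30): 9+14 ≤ 30 → not valid
(7,29,37): 7+29 ≤ 37 → not valid
(7,9,15): 7+9 > 15 → valid
2 of the 7 triples form a triangle.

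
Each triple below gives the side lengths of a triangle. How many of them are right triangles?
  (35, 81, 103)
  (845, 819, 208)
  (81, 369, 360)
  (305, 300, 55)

(35,81,103): 35²+81² = 7786 < 10609 = 103² → obtuse
(845,819,208): 208²+819² = 714025 = 845² → right
(81,369,360): 81²+360² = 136161 = 369² → right
(305,300,55): 55²+300² = 93025 = 305² → right
3 of the 4 are right.

3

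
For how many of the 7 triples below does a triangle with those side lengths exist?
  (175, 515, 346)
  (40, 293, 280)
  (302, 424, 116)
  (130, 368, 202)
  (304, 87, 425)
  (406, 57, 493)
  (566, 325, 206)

2

(175,346,515): 175+346 > 515 → valid
(40,280,293): 40+280 > 293 → valid
(116,302,424): 116+302 ≤ 424 → not valid
(130,202,368): 130+202 ≤ 368 → not valid
(87,304,425): 87+304 ≤ 425 → not valid
(57,406,493): 57+406 ≤ 493 → not valid
(206,325,566): 206+325 ≤ 566 → not valid
2 of the 7 triples form a triangle.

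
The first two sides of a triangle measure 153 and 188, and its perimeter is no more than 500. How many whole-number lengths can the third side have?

Triangle inequality: 35 < x < 341. Perimeter ≤ 500 gives x ≤ 500 − 153 − 188 = 159.
So 35 < x ≤ 159; integers 36 through 159: 124 values.

124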